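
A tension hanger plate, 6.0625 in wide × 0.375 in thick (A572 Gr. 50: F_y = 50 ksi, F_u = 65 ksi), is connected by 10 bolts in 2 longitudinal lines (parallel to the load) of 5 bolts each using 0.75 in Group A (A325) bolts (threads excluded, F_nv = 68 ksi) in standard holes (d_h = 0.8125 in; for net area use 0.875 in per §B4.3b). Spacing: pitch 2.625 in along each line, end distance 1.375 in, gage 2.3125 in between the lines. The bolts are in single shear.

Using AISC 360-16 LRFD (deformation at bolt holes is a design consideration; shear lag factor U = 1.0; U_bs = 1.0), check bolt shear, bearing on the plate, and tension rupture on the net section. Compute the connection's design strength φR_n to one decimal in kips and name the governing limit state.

Bolt shear: A_b = π(0.75)²/4 = 0.44179 in². φR_n = 0.75 × 68 × 0.44179 × 10 × 1 = 225.3 kips.
Bearing (0.375 in plate, F_u = 65 ksi): end bolts L_c = 1.375 − 0.8125/2 = 0.96875, R_n = min(1.2×0.96875×0.375×65, 2.4×0.75×0.375×65) = 28.336 kips/bolt; interior L_c = 2.625 − 0.8125 = 1.8125, R_n = 43.875 kips/bolt. φR_n = 0.75 × (2×28.336 + 8×43.875) = 305.8 kips.
Tension rupture (net): A_n = (6.0625 − 2×0.875)×0.375 = 1.6172 in² (U = 1.0, A_e = A_n). φR_n = 0.75 × 65 × 1.6172 = 78.8 kips.
Governing: min(225.3, 305.8, 78.8) = 78.8 kips → net-section rupture.

78.8 kips (net-section rupture governs)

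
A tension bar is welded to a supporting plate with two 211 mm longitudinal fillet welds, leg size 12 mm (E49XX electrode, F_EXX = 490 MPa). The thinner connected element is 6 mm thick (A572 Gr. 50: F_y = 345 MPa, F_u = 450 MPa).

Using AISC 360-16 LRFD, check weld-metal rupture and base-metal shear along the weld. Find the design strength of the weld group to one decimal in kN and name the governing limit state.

Weld metal: throat = 0.707×12 = 8.484 mm, L = 2×211 = 422 mm. φR_n = 0.75 × 0.6 × 490 × 8.484 × 422 = 789.4 kN.
Base metal shear (6 mm plate): yield φR_n = 1.0×0.6×345×6×422 = 524.1 kN; rupture φR_n = 0.75×0.6×450×6×422 = 512.7 kN; take 512.7 kN (rupture).
Governing: min(789.4, 512.7) = 512.7 kN → base-metal shear.

512.7 kN (base-metal shear governs)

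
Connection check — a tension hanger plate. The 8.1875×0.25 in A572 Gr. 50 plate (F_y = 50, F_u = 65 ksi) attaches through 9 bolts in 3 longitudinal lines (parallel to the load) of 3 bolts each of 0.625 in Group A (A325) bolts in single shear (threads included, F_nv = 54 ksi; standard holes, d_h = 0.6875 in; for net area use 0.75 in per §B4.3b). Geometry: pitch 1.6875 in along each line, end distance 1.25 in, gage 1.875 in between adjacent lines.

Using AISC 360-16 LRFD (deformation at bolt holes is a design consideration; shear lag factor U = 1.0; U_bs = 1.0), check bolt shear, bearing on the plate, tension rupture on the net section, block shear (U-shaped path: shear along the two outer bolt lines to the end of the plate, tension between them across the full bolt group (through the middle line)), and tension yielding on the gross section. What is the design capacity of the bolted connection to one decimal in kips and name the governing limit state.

Bolt shear: A_b = π(0.625)²/4 = 0.3068 in². φR_n = 0.75 × 54 × 0.3068 × 9 × 1 = 111.8 kips.
Bearing (0.25 in plate, F_u = 65 ksi): end bolts L_c = 1.25 − 0.6875/2 = 0.90625, R_n = min(1.2×0.90625×0.25×65, 2.4×0.625×0.25×65) = 17.672 kips/bolt; interior L_c = 1.6875 − 0.6875 = 1, R_n = 19.5 kips/bolt. φR_n = 0.75 × (3×17.672 + 6×19.5) = 127.5 kips.
Tension rupture (net): A_n = (8.1875 − 3×0.75)×0.25 = 1.4844 in² (U = 1.0, A_e = A_n). φR_n = 0.75 × 65 × 1.4844 = 72.4 kips.
Block shear: shear path 2×[1.25+2×1.6875] = 2×4.625 in, A_gv = 2.3125, A_nv = 2×(4.625 − 2.5×0.75)×0.25 = 1.375 in²; tension across gage: (3.75 − 2×0.75)×0.25 = 0.5625 in². R_n = min(0.6×65×1.375, 0.6×50×2.3125) + 1.0×65×0.5625 = min(53.625, 69.375) + 36.563 = 90.188 kips. φR_n = 0.75 × 90.188 = 67.6 kips.
Tension yield (gross): A_g = 8.1875×0.25 = 2.0469 in². φR_n = 0.90 × 50 × 2.0469 = 92.1 kips.
Governing: min(111.8, 127.5, 72.4, 67.6, 92.1) = 67.6 kips → block shear.

67.6 kips (block shear governs)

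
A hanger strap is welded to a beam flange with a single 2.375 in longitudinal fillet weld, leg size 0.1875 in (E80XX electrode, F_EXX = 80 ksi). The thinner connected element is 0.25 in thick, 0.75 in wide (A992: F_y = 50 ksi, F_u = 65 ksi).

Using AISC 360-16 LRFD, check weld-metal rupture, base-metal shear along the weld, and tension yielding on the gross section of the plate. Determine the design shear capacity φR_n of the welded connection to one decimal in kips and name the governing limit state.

Weld metal: throat = 0.707×0.1875 = 0.13256 in, L = 2.375 in. φR_n = 0.75 × 0.6 × 80 × 0.13256 × 2.375 = 11.3 kips.
Base metal shear (0.25 in plate): yield φR_n = 1.0×0.6×50×0.25×2.375 = 17.8 kips; rupture φR_n = 0.75×0.6×65×0.25×2.375 = 17.4 kips; take 17.4 kips (rupture).
Tension yield (gross): A_g = 0.75×0.25 = 0.1875 in². φR_n = 0.90 × 50 × 0.1875 = 8.4 kips.
Governing: min(11.3, 17.4, 8.4) = 8.4 kips → gross-section yield.

8.4 kips (gross-section yield governs)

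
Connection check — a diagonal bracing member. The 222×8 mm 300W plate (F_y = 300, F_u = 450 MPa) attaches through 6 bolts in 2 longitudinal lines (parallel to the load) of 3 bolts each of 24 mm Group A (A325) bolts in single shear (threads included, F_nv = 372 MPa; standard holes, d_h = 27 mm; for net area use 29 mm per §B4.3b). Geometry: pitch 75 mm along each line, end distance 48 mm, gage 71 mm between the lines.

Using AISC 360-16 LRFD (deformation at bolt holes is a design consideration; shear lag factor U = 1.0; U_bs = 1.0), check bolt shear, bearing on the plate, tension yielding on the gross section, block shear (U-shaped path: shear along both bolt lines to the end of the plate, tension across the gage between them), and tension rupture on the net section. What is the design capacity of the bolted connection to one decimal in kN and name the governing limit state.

442.8 kN (net-section rupture governs)

Bolt shear: A_b = π(24)²/4 = 452.39 mm². φR_n = 0.75 × 372 × 452.39 × 6 × 1 = 757.3 kN.
Bearing (8 mm plate, F_u = 450 MPa): end bolts L_c = 48 − 27/2 = 34.5, R_n = min(1.2×34.5×8×450, 2.4×24×8×450) = 149.04 kN/bolt; interior L_c = 75 − 27 = 48, R_n = 207.36 kN/bolt. φR_n = 0.75 × (2×149.04 + 4×207.36) = 845.6 kN.
Tension yield (gross): A_g = 222×8 = 1776 mm². φR_n = 0.90 × 300 × 1776 = 479.5 kN.
Block shear: shear path 2×[48+2×75] = 2×198 mm, A_gv = 3168, A_nv = 2×(198 − 2.5×29)×8 = 2008 mm²; tension across gage: (71 − 1×29)×8 = 336 mm². R_n = min(0.6×450×2008, 0.6×300×3168) + 1.0×450×336 = min(542.16, 570.24) + 151.2 = 693.36 kN. φR_n = 0.75 × 693.36 = 520.0 kN.
Tension rupture (net): A_n = (222 − 2×29)×8 = 1312 mm² (U = 1.0, A_e = A_n). φR_n = 0.75 × 450 × 1312 = 442.8 kN.
Governing: min(757.3, 845.6, 479.5, 520.0, 442.8) = 442.8 kN → net-section rupture.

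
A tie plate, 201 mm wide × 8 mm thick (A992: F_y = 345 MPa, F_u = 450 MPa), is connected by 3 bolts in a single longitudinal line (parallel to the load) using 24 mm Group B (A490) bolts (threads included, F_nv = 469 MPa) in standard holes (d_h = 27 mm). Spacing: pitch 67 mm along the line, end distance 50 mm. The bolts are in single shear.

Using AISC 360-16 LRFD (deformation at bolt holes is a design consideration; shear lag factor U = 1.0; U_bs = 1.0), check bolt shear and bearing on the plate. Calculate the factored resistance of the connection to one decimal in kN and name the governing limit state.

377.5 kN (bearing governs)

Bolt shear: A_b = π(24)²/4 = 452.39 mm². φR_n = 0.75 × 469 × 452.39 × 3 × 1 = 477.4 kN.
Bearing (8 mm plate, F_u = 450 MPa): end bolts L_c = 50 − 27/2 = 36.5, R_n = min(1.2×36.5×8×450, 2.4×24×8×450) = 157.68 kN/bolt; interior L_c = 67 − 27 = 40, R_n = 172.8 kN/bolt. φR_n = 0.75 × (1×157.68 + 2×172.8) = 377.5 kN.
Governing: min(477.4, 377.5) = 377.5 kN → bearing.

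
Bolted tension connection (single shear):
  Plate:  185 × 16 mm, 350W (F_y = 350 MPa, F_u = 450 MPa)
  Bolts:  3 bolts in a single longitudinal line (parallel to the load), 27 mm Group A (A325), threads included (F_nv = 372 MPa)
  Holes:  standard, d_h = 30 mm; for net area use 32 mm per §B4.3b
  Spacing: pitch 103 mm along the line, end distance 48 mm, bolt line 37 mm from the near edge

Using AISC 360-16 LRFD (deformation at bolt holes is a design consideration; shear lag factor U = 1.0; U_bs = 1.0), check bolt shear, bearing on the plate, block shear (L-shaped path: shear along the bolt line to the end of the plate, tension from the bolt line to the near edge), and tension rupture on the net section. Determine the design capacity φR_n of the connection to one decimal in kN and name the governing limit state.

479.2 kN (bolt shear governs)

Bolt shear: A_b = π(27)²/4 = 572.56 mm². φR_n = 0.75 × 372 × 572.56 × 3 × 1 = 479.2 kN.
Bearing (16 mm plate, F_u = 450 MPa): end bolts L_c = 48 − 30/2 = 33, R_n = min(1.2×33×16×450, 2.4×27×16×450) = 285.12 kN/bolt; interior L_c = 103 − 30 = 73, R_n = 466.56 kN/bolt. φR_n = 0.75 × (1×285.12 + 2×466.56) = 913.7 kN.
Block shear: shear path 1×[48+2×103] = 1×254 mm, A_gv = 4064, A_nv = 1×(254 − 2.5×32)×16 = 2784 mm²; tension to near edge: (37 − 0.5×32)×16 = 336 mm². R_n = min(0.6×450×2784, 0.6×350×4064) + 1.0×450×336 = min(751.68, 853.44) + 151.2 = 902.88 kN. φR_n = 0.75 × 902.88 = 677.2 kN.
Tension rupture (net): A_n = (185 − 1×32)×16 = 2448 mm² (U = 1.0, A_e = A_n). φR_n = 0.75 × 450 × 2448 = 826.2 kN.
Governing: min(479.2, 913.7, 677.2, 826.2) = 479.2 kN → bolt shear.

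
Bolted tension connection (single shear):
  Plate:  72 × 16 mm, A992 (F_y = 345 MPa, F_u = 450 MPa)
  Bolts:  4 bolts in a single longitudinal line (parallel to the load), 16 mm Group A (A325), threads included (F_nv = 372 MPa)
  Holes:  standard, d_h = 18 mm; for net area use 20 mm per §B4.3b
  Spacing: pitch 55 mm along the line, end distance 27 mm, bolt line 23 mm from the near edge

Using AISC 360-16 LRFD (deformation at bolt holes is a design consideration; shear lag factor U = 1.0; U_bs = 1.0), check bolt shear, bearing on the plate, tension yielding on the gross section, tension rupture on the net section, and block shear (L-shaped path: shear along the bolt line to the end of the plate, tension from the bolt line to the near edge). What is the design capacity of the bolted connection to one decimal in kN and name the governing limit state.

224.4 kN (bolt shear governs)

Bolt shear: A_b = π(16)²/4 = 201.06 mm². φR_n = 0.75 × 372 × 201.06 × 4 × 1 = 224.4 kN.
Bearing (16 mm plate, F_u = 450 MPa): end bolts L_c = 27 − 18/2 = 18, R_n = min(1.2×18×16×450, 2.4×16×16×450) = 155.52 kN/bolt; interior L_c = 55 − 18 = 37, R_n = 276.48 kN/bolt. φR_n = 0.75 × (1×155.52 + 3×276.48) = 738.7 kN.
Tension yield (gross): A_g = 72×16 = 1152 mm². φR_n = 0.90 × 345 × 1152 = 357.7 kN.
Tension rupture (net): A_n = (72 − 1×20)×16 = 832 mm² (U = 1.0, A_e = A_n). φR_n = 0.75 × 450 × 832 = 280.8 kN.
Block shear: shear path 1×[27+3×55] = 1×192 mm, A_gv = 3072, A_nv = 1×(192 − 3.5×20)×16 = 1952 mm²; tension to near edge: (23 − 0.5×20)×16 = 208 mm². R_n = min(0.6×450×1952, 0.6×345×3072) + 1.0×450×208 = min(527.04, 635.9) + 93.6 = 620.64 kN. φR_n = 0.75 × 620.64 = 465.5 kN.
Governing: min(224.4, 738.7, 357.7, 280.8, 465.5) = 224.4 kN → bolt shear.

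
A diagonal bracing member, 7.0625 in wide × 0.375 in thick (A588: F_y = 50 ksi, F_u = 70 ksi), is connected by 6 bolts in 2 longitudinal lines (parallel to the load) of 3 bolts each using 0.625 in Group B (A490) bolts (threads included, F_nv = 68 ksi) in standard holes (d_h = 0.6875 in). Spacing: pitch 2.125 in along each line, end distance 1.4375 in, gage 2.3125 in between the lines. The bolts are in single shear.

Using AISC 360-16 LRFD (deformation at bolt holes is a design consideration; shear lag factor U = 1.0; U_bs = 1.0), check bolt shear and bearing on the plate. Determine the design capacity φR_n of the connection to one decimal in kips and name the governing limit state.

Bolt shear: A_b = π(0.625)²/4 = 0.3068 in². φR_n = 0.75 × 68 × 0.3068 × 6 × 1 = 93.9 kips.
Bearing (0.375 in plate, F_u = 70 ksi): end bolts L_c = 1.4375 − 0.6875/2 = 1.09375, R_n = min(1.2×1.09375×0.375×70, 2.4×0.625×0.375×70) = 34.453 kips/bolt; interior L_c = 2.125 − 0.6875 = 1.4375, R_n = 39.375 kips/bolt. φR_n = 0.75 × (2×34.453 + 4×39.375) = 169.8 kips.
Governing: min(93.9, 169.8) = 93.9 kips → bolt shear.

93.9 kips (bolt shear governs)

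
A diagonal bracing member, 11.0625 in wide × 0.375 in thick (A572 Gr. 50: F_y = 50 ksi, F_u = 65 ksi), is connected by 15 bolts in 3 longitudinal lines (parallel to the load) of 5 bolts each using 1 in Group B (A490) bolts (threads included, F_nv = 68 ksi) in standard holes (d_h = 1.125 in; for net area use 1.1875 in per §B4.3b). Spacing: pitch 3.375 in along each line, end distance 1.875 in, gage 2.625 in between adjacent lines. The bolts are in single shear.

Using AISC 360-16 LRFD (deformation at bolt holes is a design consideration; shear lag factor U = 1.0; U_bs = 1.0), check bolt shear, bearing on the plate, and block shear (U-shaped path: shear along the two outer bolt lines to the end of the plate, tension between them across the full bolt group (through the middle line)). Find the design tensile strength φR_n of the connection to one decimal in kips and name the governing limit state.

Bolt shear: A_b = π(1)²/4 = 0.7854 in². φR_n = 0.75 × 68 × 0.7854 × 15 × 1 = 600.8 kips.
Bearing (0.375 in plate, F_u = 65 ksi): end bolts L_c = 1.875 − 1.125/2 = 1.3125, R_n = min(1.2×1.3125×0.375×65, 2.4×1×0.375×65) = 38.391 kips/bolt; interior L_c = 3.375 − 1.125 = 2.25, R_n = 58.5 kips/bolt. φR_n = 0.75 × (3×38.391 + 12×58.5) = 612.9 kips.
Block shear: shear path 2×[1.875+4×3.375] = 2×15.375 in, A_gv = 11.531, A_nv = 2×(15.375 − 4.5×1.1875)×0.375 = 7.5234 in²; tension across gage: (5.25 − 2×1.1875)×0.375 = 1.0781 in². R_n = min(0.6×65×7.5234, 0.6×50×11.531) + 1.0×65×1.0781 = min(293.41, 345.93) + 70.077 = 363.49 kips. φR_n = 0.75 × 363.49 = 272.6 kips.
Governing: min(600.8, 612.9, 272.6) = 272.6 kips → block shear.

272.6 kips (block shear governs)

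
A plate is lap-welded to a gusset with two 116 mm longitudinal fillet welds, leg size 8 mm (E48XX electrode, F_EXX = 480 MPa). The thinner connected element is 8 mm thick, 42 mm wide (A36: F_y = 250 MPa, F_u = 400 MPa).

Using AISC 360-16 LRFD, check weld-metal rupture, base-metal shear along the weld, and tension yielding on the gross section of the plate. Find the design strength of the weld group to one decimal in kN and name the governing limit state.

75.6 kN (gross-section yield governs)

Weld metal: throat = 0.707×8 = 5.656 mm, L = 2×116 = 232 mm. φR_n = 0.75 × 0.6 × 480 × 5.656 × 232 = 283.4 kN.
Base metal shear (8 mm plate): yield φR_n = 1.0×0.6×250×8×232 = 278.4 kN; rupture φR_n = 0.75×0.6×400×8×232 = 334.1 kN; take 278.4 kN (yield).
Tension yield (gross): A_g = 42×8 = 336 mm². φR_n = 0.90 × 250 × 336 = 75.6 kN.
Governing: min(283.4, 278.4, 75.6) = 75.6 kN → gross-section yield.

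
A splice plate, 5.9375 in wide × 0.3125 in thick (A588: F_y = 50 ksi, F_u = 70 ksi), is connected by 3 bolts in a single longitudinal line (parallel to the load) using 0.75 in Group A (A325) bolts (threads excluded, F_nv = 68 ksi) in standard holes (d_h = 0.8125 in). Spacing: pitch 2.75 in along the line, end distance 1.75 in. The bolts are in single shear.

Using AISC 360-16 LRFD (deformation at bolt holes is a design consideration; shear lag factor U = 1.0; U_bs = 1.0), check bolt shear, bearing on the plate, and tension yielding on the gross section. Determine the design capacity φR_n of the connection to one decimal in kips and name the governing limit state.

67.6 kips (bolt shear governs)

Bolt shear: A_b = π(0.75)²/4 = 0.44179 in². φR_n = 0.75 × 68 × 0.44179 × 3 × 1 = 67.6 kips.
Bearing (0.3125 in plate, F_u = 70 ksi): end bolts L_c = 1.75 − 0.8125/2 = 1.34375, R_n = min(1.2×1.34375×0.3125×70, 2.4×0.75×0.3125×70) = 35.273 kips/bolt; interior L_c = 2.75 − 0.8125 = 1.9375, R_n = 39.375 kips/bolt. φR_n = 0.75 × (1×35.273 + 2×39.375) = 85.5 kips.
Tension yield (gross): A_g = 5.9375×0.3125 = 1.8555 in². φR_n = 0.90 × 50 × 1.8555 = 83.5 kips.
Governing: min(67.6, 85.5, 83.5) = 67.6 kips → bolt shear.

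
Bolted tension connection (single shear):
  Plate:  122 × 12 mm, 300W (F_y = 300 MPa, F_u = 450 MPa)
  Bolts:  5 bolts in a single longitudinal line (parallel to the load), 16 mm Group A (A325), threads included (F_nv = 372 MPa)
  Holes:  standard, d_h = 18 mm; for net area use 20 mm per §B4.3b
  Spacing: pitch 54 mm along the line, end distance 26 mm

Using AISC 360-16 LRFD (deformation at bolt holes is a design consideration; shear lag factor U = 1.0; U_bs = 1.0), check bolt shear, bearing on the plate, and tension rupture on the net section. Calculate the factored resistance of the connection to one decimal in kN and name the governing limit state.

Bolt shear: A_b = π(16)²/4 = 201.06 mm². φR_n = 0.75 × 372 × 201.06 × 5 × 1 = 280.5 kN.
Bearing (12 mm plate, F_u = 450 MPa): end bolts L_c = 26 − 18/2 = 17, R_n = min(1.2×17×12×450, 2.4×16×12×450) = 110.16 kN/bolt; interior L_c = 54 − 18 = 36, R_n = 207.36 kN/bolt. φR_n = 0.75 × (1×110.16 + 4×207.36) = 704.7 kN.
Tension rupture (net): A_n = (122 − 1×20)×12 = 1224 mm² (U = 1.0, A_e = A_n). φR_n = 0.75 × 450 × 1224 = 413.1 kN.
Governing: min(280.5, 704.7, 413.1) = 280.5 kN → bolt shear.

280.5 kN (bolt shear governs)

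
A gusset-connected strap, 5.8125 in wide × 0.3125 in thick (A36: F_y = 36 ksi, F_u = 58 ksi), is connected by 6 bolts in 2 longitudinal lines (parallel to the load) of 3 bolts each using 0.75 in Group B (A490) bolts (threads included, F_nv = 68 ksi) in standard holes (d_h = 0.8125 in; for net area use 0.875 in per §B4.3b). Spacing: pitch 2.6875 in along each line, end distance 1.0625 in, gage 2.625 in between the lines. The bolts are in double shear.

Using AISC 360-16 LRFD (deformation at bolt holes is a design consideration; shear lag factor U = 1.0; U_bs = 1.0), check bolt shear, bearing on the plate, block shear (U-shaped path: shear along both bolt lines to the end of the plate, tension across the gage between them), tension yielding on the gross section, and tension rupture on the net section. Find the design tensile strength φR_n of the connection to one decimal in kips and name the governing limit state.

55.2 kips (net-section rupture governs)

Bolt shear: A_b = π(0.75)²/4 = 0.44179 in². φR_n = 0.75 × 68 × 0.44179 × 6 × 2 = 270.4 kips.
Bearing (0.3125 in plate, F_u = 58 ksi): end bolts L_c = 1.0625 − 0.8125/2 = 0.65625, R_n = min(1.2×0.65625×0.3125×58, 2.4×0.75×0.3125×58) = 14.273 kips/bolt; interior L_c = 2.6875 − 0.8125 = 1.875, R_n = 32.625 kips/bolt. φR_n = 0.75 × (2×14.273 + 4×32.625) = 119.3 kips.
Block shear: shear path 2×[1.0625+2×2.6875] = 2×6.4375 in, A_gv = 4.0234, A_nv = 2×(6.4375 − 2.5×0.875)×0.3125 = 2.6563 in²; tension across gage: (2.625 − 1×0.875)×0.3125 = 0.54688 in². R_n = min(0.6×58×2.6563, 0.6×36×4.0234) + 1.0×58×0.54688 = min(92.439, 86.905) + 31.719 = 118.62 kips. φR_n = 0.75 × 118.62 = 89.0 kips.
Tension yield (gross): A_g = 5.8125×0.3125 = 1.8164 in². φR_n = 0.90 × 36 × 1.8164 = 58.9 kips.
Tension rupture (net): A_n = (5.8125 − 2×0.875)×0.3125 = 1.2695 in² (U = 1.0, A_e = A_n). φR_n = 0.75 × 58 × 1.2695 = 55.2 kips.
Governing: min(270.4, 119.3, 89.0, 58.9, 55.2) = 55.2 kips → net-section rupture.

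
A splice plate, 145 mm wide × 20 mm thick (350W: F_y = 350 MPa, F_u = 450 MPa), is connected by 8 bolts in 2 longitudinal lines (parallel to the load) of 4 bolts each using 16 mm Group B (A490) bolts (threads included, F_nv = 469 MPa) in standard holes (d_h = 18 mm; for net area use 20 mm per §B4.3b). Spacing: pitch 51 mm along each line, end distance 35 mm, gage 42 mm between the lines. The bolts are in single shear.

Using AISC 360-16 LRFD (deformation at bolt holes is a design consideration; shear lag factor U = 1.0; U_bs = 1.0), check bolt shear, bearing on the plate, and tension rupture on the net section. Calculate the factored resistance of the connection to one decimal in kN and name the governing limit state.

Bolt shear: A_b = π(16)²/4 = 201.06 mm². φR_n = 0.75 × 469 × 201.06 × 8 × 1 = 565.8 kN.
Bearing (20 mm plate, F_u = 450 MPa): end bolts L_c = 35 − 18/2 = 26, R_n = min(1.2×26×20×450, 2.4×16×20×450) = 280.8 kN/bolt; interior L_c = 51 − 18 = 33, R_n = 345.6 kN/bolt. φR_n = 0.75 × (2×280.8 + 6×345.6) = 1976.4 kN.
Tension rupture (net): A_n = (145 − 2×20)×20 = 2100 mm² (U = 1.0, A_e = A_n). φR_n = 0.75 × 450 × 2100 = 708.8 kN.
Governing: min(565.8, 1976.4, 708.8) = 565.8 kN → bolt shear.

565.8 kN (bolt shear governs)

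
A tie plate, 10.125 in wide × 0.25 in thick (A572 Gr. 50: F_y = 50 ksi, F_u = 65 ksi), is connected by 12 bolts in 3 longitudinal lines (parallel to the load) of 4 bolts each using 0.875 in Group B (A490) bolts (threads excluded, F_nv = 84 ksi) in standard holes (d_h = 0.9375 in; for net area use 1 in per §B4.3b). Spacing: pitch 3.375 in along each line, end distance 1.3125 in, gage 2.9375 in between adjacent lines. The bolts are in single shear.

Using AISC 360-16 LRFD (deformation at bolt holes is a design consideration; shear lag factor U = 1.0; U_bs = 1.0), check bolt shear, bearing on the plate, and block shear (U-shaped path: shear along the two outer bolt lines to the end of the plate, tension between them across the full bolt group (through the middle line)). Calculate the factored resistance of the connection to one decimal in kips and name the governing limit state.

Bolt shear: A_b = π(0.875)²/4 = 0.60132 in². φR_n = 0.75 × 84 × 0.60132 × 12 × 1 = 454.6 kips.
Bearing (0.25 in plate, F_u = 65 ksi): end bolts L_c = 1.3125 − 0.9375/2 = 0.84375, R_n = min(1.2×0.84375×0.25×65, 2.4×0.875×0.25×65) = 16.453 kips/bolt; interior L_c = 3.375 − 0.9375 = 2.4375, R_n = 34.125 kips/bolt. φR_n = 0.75 × (3×16.453 + 9×34.125) = 267.4 kips.
Block shear: shear path 2×[1.3125+3×3.375] = 2×11.4375 in, A_gv = 5.7188, A_nv = 2×(11.4375 − 3.5×1)×0.25 = 3.9688 in²; tension across gage: (5.875 − 2×1)×0.25 = 0.96875 in². R_n = min(0.6×65×3.9688, 0.6×50×5.7188) + 1.0×65×0.96875 = min(154.78, 171.56) + 62.969 = 217.75 kips. φR_n = 0.75 × 217.75 = 163.3 kips.
Governing: min(454.6, 267.4, 163.3) = 163.3 kips → block shear.

163.3 kips (block shear governs)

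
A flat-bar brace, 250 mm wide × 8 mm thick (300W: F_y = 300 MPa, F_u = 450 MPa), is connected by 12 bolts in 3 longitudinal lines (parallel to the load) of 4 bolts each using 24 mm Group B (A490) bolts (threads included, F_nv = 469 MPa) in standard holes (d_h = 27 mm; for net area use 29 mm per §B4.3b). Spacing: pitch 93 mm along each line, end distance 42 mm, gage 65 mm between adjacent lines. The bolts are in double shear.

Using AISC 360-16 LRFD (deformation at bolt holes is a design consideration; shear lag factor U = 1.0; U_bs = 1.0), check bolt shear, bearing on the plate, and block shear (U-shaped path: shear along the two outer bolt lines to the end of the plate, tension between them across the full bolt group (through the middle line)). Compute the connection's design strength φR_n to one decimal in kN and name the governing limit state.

887.8 kN (block shear governs)

Bolt shear: A_b = π(24)²/4 = 452.39 mm². φR_n = 0.75 × 469 × 452.39 × 12 × 2 = 3819.1 kN.
Bearing (8 mm plate, F_u = 450 MPa): end bolts L_c = 42 − 27/2 = 28.5, R_n = min(1.2×28.5×8×450, 2.4×24×8×450) = 123.12 kN/bolt; interior L_c = 93 − 27 = 66, R_n = 207.36 kN/bolt. φR_n = 0.75 × (3×123.12 + 9×207.36) = 1676.7 kN.
Block shear: shear path 2×[42+3×93] = 2×321 mm, A_gv = 5136, A_nv = 2×(321 − 3.5×29)×8 = 3512 mm²; tension across gage: (130 − 2×29)×8 = 576 mm². R_n = min(0.6×450×3512, 0.6×300×5136) + 1.0×450×576 = min(948.24, 924.48) + 259.2 = 1183.7 kN. φR_n = 0.75 × 1183.7 = 887.8 kN.
Governing: min(3819.1, 1676.7, 887.8) = 887.8 kN → block shear.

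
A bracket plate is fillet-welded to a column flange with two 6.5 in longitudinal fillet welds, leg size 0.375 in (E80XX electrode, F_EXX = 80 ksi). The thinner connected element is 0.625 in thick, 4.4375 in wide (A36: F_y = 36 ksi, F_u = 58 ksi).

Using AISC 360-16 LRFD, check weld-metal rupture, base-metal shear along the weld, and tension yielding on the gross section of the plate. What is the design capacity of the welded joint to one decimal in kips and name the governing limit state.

89.9 kips (gross-section yield governs)

Weld metal: throat = 0.707×0.375 = 0.26513 in, L = 2×6.5 = 13 in. φR_n = 0.75 × 0.6 × 80 × 0.26513 × 13 = 124.1 kips.
Base metal shear (0.625 in plate): yield φR_n = 1.0×0.6×36×0.625×13 = 175.5 kips; rupture φR_n = 0.75×0.6×58×0.625×13 = 212.1 kips; take 175.5 kips (yield).
Tension yield (gross): A_g = 4.4375×0.625 = 2.7734 in². φR_n = 0.90 × 36 × 2.7734 = 89.9 kips.
Governing: min(124.1, 175.5, 89.9) = 89.9 kips → gross-section yield.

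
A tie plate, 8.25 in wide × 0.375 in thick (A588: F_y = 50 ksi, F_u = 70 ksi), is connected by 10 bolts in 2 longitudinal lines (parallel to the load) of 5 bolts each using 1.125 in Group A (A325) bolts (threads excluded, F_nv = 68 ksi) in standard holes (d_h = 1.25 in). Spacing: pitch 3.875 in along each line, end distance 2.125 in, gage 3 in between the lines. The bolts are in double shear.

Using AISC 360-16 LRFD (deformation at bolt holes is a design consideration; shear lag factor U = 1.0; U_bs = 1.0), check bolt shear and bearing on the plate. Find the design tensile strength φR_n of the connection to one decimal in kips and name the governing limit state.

Bolt shear: A_b = π(1.125)²/4 = 0.99402 in². φR_n = 0.75 × 68 × 0.99402 × 10 × 2 = 1013.9 kips.
Bearing (0.375 in plate, F_u = 70 ksi): end bolts L_c = 2.125 − 1.25/2 = 1.5, R_n = min(1.2×1.5×0.375×70, 2.4×1.125×0.375×70) = 47.25 kips/bolt; interior L_c = 3.875 − 1.25 = 2.625, R_n = 70.875 kips/bolt. φR_n = 0.75 × (2×47.25 + 8×70.875) = 496.1 kips.
Governing: min(1013.9, 496.1) = 496.1 kips → bearing.

496.1 kips (bearing governs)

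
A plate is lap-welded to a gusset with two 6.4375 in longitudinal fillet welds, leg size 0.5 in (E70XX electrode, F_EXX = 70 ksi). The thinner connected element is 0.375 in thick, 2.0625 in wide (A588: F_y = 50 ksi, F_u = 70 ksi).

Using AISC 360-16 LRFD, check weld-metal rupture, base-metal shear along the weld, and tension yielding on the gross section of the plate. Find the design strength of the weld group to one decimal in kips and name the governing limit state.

34.8 kips (gross-section yield governs)

Weld metal: throat = 0.707×0.5 = 0.3535 in, L = 2×6.4375 = 12.875 in. φR_n = 0.75 × 0.6 × 70 × 0.3535 × 12.875 = 143.4 kips.
Base metal shear (0.375 in plate): yield φR_n = 1.0×0.6×50×0.375×12.875 = 144.8 kips; rupture φR_n = 0.75×0.6×70×0.375×12.875 = 152.1 kips; take 144.8 kips (yield).
Tension yield (gross): A_g = 2.0625×0.375 = 0.77344 in². φR_n = 0.90 × 50 × 0.77344 = 34.8 kips.
Governing: min(143.4, 144.8, 34.8) = 34.8 kips → gross-section yield.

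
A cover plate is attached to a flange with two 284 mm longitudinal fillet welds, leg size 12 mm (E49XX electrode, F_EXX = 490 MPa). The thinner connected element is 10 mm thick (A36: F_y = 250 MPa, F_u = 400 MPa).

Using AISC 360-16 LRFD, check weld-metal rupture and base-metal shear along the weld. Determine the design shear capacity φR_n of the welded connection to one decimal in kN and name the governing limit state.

852.0 kN (base-metal shear governs)

Weld metal: throat = 0.707×12 = 8.484 mm, L = 2×284 = 568 mm. φR_n = 0.75 × 0.6 × 490 × 8.484 × 568 = 1062.6 kN.
Base metal shear (10 mm plate): yield φR_n = 1.0×0.6×250×10×568 = 852.0 kN; rupture φR_n = 0.75×0.6×400×10×568 = 1022.4 kN; take 852.0 kN (yield).
Governing: min(1062.6, 852.0) = 852.0 kN → base-metal shear.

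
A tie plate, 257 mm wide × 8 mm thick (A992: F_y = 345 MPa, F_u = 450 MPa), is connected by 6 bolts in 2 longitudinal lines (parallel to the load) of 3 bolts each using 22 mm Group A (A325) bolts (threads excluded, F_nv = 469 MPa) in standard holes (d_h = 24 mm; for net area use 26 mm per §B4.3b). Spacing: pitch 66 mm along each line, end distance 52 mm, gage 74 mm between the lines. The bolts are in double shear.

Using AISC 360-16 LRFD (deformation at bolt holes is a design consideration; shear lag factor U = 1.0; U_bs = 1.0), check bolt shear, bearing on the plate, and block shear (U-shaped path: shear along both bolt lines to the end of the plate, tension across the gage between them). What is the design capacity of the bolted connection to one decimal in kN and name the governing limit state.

Bolt shear: A_b = π(22)²/4 = 380.13 mm². φR_n = 0.75 × 469 × 380.13 × 6 × 2 = 1604.5 kN.
Bearing (8 mm plate, F_u = 450 MPa): end bolts L_c = 52 − 24/2 = 40, R_n = min(1.2×40×8×450, 2.4×22×8×450) = 172.8 kN/bolt; interior L_c = 66 − 24 = 42, R_n = 181.44 kN/bolt. φR_n = 0.75 × (2×172.8 + 4×181.44) = 803.5 kN.
Block shear: shear path 2×[52+2×66] = 2×184 mm, A_gv = 2944, A_nv = 2×(184 − 2.5×26)×8 = 1904 mm²; tension across gage: (74 − 1×26)×8 = 384 mm². R_n = min(0.6×450×1904, 0.6×345×2944) + 1.0×450×384 = min(514.08, 609.41) + 172.8 = 686.88 kN. φR_n = 0.75 × 686.88 = 515.2 kN.
Governing: min(1604.5, 803.5, 515.2) = 515.2 kN → block shear.

515.2 kN (block shear governs)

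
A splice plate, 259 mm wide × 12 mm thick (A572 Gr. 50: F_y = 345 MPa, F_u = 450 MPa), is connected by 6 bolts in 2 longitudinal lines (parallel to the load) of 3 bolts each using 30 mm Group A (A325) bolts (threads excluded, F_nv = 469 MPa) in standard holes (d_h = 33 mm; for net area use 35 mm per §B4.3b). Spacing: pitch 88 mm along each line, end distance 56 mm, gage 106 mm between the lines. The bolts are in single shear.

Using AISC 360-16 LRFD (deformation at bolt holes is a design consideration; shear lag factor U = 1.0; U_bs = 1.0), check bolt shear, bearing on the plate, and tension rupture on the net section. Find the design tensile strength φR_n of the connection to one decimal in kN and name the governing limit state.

765.5 kN (net-section rupture governs)

Bolt shear: A_b = π(30)²/4 = 706.86 mm². φR_n = 0.75 × 469 × 706.86 × 6 × 1 = 1491.8 kN.
Bearing (12 mm plate, F_u = 450 MPa): end bolts L_c = 56 − 33/2 = 39.5, R_n = min(1.2×39.5×12×450, 2.4×30×12×450) = 255.96 kN/bolt; interior L_c = 88 − 33 = 55, R_n = 356.4 kN/bolt. φR_n = 0.75 × (2×255.96 + 4×356.4) = 1453.1 kN.
Tension rupture (net): A_n = (259 − 2×35)×12 = 2268 mm² (U = 1.0, A_e = A_n). φR_n = 0.75 × 450 × 2268 = 765.5 kN.
Governing: min(1491.8, 1453.1, 765.5) = 765.5 kN → net-section rupture.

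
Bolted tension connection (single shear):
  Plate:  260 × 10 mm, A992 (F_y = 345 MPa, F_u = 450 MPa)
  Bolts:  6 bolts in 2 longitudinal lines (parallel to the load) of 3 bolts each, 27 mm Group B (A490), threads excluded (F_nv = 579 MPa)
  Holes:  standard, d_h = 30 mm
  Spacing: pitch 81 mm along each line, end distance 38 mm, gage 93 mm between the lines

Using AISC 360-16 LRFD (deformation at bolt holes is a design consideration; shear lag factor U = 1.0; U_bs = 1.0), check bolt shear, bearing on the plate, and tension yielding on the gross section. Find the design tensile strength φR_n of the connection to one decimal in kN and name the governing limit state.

807.3 kN (gross-section yield governs)

Bolt shear: A_b = π(27)²/4 = 572.56 mm². φR_n = 0.75 × 579 × 572.56 × 6 × 1 = 1491.8 kN.
Bearing (10 mm plate, F_u = 450 MPa): end bolts L_c = 38 − 30/2 = 23, R_n = min(1.2×23×10×450, 2.4×27×10×450) = 124.2 kN/bolt; interior L_c = 81 − 30 = 51, R_n = 275.4 kN/bolt. φR_n = 0.75 × (2×124.2 + 4×275.4) = 1012.5 kN.
Tension yield (gross): A_g = 260×10 = 2600 mm². φR_n = 0.90 × 345 × 2600 = 807.3 kN.
Governing: min(1491.8, 1012.5, 807.3) = 807.3 kN → gross-section yield.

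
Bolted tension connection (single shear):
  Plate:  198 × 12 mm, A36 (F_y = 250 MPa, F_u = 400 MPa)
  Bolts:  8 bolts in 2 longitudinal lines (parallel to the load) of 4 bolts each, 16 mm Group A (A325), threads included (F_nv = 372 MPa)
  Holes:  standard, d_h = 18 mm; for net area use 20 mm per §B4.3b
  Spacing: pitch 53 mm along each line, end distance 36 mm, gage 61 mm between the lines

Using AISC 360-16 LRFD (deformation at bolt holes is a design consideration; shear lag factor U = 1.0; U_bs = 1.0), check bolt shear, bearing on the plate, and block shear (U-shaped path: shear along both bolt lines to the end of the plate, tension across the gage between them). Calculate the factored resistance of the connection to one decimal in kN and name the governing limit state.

448.8 kN (bolt shear governs)

Bolt shear: A_b = π(16)²/4 = 201.06 mm². φR_n = 0.75 × 372 × 201.06 × 8 × 1 = 448.8 kN.
Bearing (12 mm plate, F_u = 400 MPa): end bolts L_c = 36 − 18/2 = 27, R_n = min(1.2×27×12×400, 2.4×16×12×400) = 155.52 kN/bolt; interior L_c = 53 − 18 = 35, R_n = 184.32 kN/bolt. φR_n = 0.75 × (2×155.52 + 6×184.32) = 1062.7 kN.
Block shear: shear path 2×[36+3×53] = 2×195 mm, A_gv = 4680, A_nv = 2×(195 − 3.5×20)×12 = 3000 mm²; tension across gage: (61 − 1×20)×12 = 492 mm². R_n = min(0.6×400×3000, 0.6×250×4680) + 1.0×400×492 = min(720, 702) + 196.8 = 898.8 kN. φR_n = 0.75 × 898.8 = 674.1 kN.
Governing: min(448.8, 1062.7, 674.1) = 448.8 kN → bolt shear.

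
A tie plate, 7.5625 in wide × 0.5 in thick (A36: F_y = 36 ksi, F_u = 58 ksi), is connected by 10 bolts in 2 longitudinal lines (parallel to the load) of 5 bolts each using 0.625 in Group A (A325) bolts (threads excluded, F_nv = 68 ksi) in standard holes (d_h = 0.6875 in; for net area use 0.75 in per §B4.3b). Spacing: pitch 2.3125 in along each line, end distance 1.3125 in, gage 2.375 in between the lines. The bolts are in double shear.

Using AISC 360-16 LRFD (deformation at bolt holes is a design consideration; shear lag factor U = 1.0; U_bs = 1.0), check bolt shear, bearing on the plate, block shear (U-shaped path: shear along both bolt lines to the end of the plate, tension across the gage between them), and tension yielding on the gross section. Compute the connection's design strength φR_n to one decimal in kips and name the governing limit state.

Bolt shear: A_b = π(0.625)²/4 = 0.3068 in². φR_n = 0.75 × 68 × 0.3068 × 10 × 2 = 312.9 kips.
Bearing (0.5 in plate, F_u = 58 ksi): end bolts L_c = 1.3125 − 0.6875/2 = 0.96875, R_n = min(1.2×0.96875×0.5×58, 2.4×0.625×0.5×58) = 33.713 kips/bolt; interior L_c = 2.3125 − 0.6875 = 1.625, R_n = 43.5 kips/bolt. φR_n = 0.75 × (2×33.713 + 8×43.5) = 311.6 kips.
Block shear: shear path 2×[1.3125+4×2.3125] = 2×10.5625 in, A_gv = 10.563, A_nv = 2×(10.5625 − 4.5×0.75)×0.5 = 7.1875 in²; tension across gage: (2.375 − 1×0.75)×0.5 = 0.8125 in². R_n = min(0.6×58×7.1875, 0.6×36×10.563) + 1.0×58×0.8125 = min(250.13, 228.16) + 47.125 = 275.29 kips. φR_n = 0.75 × 275.29 = 206.5 kips.
Tension yield (gross): A_g = 7.5625×0.5 = 3.7813 in². φR_n = 0.90 × 36 × 3.7813 = 122.5 kips.
Governing: min(312.9, 311.6, 206.5, 122.5) = 122.5 kips → gross-section yield.

122.5 kips (gross-section yield governs)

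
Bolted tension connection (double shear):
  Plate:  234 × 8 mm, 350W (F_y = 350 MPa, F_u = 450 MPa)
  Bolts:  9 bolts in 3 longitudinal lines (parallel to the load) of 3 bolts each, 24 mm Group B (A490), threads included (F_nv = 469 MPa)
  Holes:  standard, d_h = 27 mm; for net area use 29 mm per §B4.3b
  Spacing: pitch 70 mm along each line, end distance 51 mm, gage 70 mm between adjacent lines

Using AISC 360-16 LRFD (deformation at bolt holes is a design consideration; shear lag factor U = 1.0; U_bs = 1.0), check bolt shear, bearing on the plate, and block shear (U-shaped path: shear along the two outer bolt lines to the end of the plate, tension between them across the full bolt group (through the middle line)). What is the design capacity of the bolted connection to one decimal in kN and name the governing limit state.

Bolt shear: A_b = π(24)²/4 = 452.39 mm². φR_n = 0.75 × 469 × 452.39 × 9 × 2 = 2864.3 kN.
Bearing (8 mm plate, F_u = 450 MPa): end bolts L_c = 51 − 27/2 = 37.5, R_n = min(1.2×37.5×8×450, 2.4×24×8×450) = 162 kN/bolt; interior L_c = 70 − 27 = 43, R_n = 185.76 kN/bolt. φR_n = 0.75 × (3×162 + 6×185.76) = 1200.4 kN.
Block shear: shear path 2×[51+2×70] = 2×191 mm, A_gv = 3056, A_nv = 2×(191 − 2.5×29)×8 = 1896 mm²; tension across gage: (140 − 2×29)×8 = 656 mm². R_n = min(0.6×450×1896, 0.6×350×3056) + 1.0×450×656 = min(511.92, 641.76) + 295.2 = 807.12 kN. φR_n = 0.75 × 807.12 = 605.3 kN.
Governing: min(2864.3, 1200.4, 605.3) = 605.3 kN → block shear.

605.3 kN (block shear governs)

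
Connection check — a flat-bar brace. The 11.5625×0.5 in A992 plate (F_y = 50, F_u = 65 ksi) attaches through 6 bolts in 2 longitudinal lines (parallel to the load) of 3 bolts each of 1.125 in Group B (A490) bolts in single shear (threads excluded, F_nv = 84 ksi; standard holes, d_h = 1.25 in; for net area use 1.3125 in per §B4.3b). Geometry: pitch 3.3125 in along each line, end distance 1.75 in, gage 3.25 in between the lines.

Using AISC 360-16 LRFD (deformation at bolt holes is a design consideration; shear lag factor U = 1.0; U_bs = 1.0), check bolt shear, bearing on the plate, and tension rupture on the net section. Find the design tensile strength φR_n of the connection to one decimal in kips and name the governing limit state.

217.9 kips (net-section rupture governs)

Bolt shear: A_b = π(1.125)²/4 = 0.99402 in². φR_n = 0.75 × 84 × 0.99402 × 6 × 1 = 375.7 kips.
Bearing (0.5 in plate, F_u = 65 ksi): end bolts L_c = 1.75 − 1.25/2 = 1.125, R_n = min(1.2×1.125×0.5×65, 2.4×1.125×0.5×65) = 43.875 kips/bolt; interior L_c = 3.3125 − 1.25 = 2.0625, R_n = 80.438 kips/bolt. φR_n = 0.75 × (2×43.875 + 4×80.438) = 307.1 kips.
Tension rupture (net): A_n = (11.5625 − 2×1.3125)×0.5 = 4.4688 in² (U = 1.0, A_e = A_n). φR_n = 0.75 × 65 × 4.4688 = 217.9 kips.
Governing: min(375.7, 307.1, 217.9) = 217.9 kips → net-section rupture.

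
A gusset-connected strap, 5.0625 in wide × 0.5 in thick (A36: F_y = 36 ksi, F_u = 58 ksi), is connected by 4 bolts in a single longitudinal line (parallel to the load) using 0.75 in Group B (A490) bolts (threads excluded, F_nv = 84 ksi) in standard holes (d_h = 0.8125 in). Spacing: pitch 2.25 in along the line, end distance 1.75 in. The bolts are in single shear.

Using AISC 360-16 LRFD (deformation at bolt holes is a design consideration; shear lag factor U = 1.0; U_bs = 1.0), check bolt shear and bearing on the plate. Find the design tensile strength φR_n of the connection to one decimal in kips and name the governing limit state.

Bolt shear: A_b = π(0.75)²/4 = 0.44179 in². φR_n = 0.75 × 84 × 0.44179 × 4 × 1 = 111.3 kips.
Bearing (0.5 in plate, F_u = 58 ksi): end bolts L_c = 1.75 − 0.8125/2 = 1.34375, R_n = min(1.2×1.34375×0.5×58, 2.4×0.75×0.5×58) = 46.763 kips/bolt; interior L_c = 2.25 − 0.8125 = 1.4375, R_n = 50.025 kips/bolt. φR_n = 0.75 × (1×46.763 + 3×50.025) = 147.6 kips.
Governing: min(111.3, 147.6) = 111.3 kips → bolt shear.

111.3 kips (bolt shear governs)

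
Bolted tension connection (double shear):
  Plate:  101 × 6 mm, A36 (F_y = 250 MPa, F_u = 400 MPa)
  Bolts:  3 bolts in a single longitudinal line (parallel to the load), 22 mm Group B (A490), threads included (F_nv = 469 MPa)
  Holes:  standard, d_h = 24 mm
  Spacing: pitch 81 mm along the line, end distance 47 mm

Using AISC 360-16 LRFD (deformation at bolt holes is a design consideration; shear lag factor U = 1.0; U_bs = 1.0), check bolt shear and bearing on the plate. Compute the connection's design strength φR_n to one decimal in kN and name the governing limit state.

265.7 kN (bearing governs)

Bolt shear: A_b = π(22)²/4 = 380.13 mm². φR_n = 0.75 × 469 × 380.13 × 3 × 2 = 802.3 kN.
Bearing (6 mm plate, F_u = 400 MPa): end bolts L_c = 47 − 24/2 = 35, R_n = min(1.2×35×6×400, 2.4×22×6×400) = 100.8 kN/bolt; interior L_c = 81 − 24 = 57, R_n = 126.72 kN/bolt. φR_n = 0.75 × (1×100.8 + 2×126.72) = 265.7 kN.
Governing: min(802.3, 265.7) = 265.7 kN → bearing.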